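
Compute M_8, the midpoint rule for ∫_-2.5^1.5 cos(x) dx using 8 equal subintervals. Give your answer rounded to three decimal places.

Δx = (1.5 − (-2.5))/8 = 0.5.
Midpoints: -2.25, -1.75, -1.25, -0.75, -0.25, 0.25, 0.75, 1.25.
f(-2.25) ≈ -0.628, f(-1.75) ≈ -0.178, f(-1.25) ≈ 0.315, f(-0.75) ≈ 0.732, f(-0.25) ≈ 0.969, f(0.25) ≈ 0.969, f(0.75) ≈ 0.732, f(1.25) ≈ 0.315.
Sum = Δx · [f(-2.25) + f(-1.75) + f(-1.25) + ...].
Sum ≈ 1.613.

1.613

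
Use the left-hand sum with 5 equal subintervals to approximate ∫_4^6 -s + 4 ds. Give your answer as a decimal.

Δs = (6 − 4)/5 = 0.4.
Left endpoints: 4, 4.4, 4.8, 5.2, 5.6.
f(4) = 0, f(4.4) = -0.4, f(4.8) = -0.8, f(5.2) = -1.2, f(5.6) = -1.6.
Sum = Δs · [f(4) + f(4.4) + f(4.8) + f(5.2) + f(5.6)].
Sum = -1.6.

-1.6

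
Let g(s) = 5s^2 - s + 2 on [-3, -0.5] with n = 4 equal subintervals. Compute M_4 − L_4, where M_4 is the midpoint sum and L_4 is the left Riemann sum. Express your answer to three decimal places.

-15.674

M_4 ≈ 53.75977.
L_4 = 69.43359375.
M_4 − L_4 ≈ -15.674.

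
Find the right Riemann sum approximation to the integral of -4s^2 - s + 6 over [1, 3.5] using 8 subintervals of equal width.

-54.04296875

Δs = (3.5 − 1)/8 = 0.3125.
Right endpoints: 1.3125, 1.625, 1.9375, 2.25, 2.5625, 2.875, 3.1875, 3.5.
f(1.3125) = -2.203125, f(1.625) = -6.1875, f(1.9375) = -10.953125, f(2.25) = -16.5, f(2.5625) = -22.828125, f(2.875) = -29.9375, f(3.1875) = -37.828125, f(3.5) = -46.5.
Sum = Δs · [f(1.3125) + f(1.625) + f(1.9375) + ...].
Sum = -54.04296875.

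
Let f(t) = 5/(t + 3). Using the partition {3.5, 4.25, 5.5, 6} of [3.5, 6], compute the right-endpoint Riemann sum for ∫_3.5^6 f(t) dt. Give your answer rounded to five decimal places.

Subinterval widths: 0.75, 1.25, 0.5.
Right endpoints: 4.25, 5.5, 6.
f(4.25) = 20/29, f(5.5) = 10/17, f(6) = 5/9.
Sum = Σ Δt_i · f(t_i).
Sum ≈ 1.53031.

1.53031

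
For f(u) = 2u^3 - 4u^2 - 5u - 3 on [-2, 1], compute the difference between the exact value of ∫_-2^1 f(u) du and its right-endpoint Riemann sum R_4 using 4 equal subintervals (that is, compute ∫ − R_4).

Exact integral: ∫_-2^1 f(u) du = -21.
R_4 = -17.34375.
Error = -21 − (-17.34375) = -3.65625.

-3.65625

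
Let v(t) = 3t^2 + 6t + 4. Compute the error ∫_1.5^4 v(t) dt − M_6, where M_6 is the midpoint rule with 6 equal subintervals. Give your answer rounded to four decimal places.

Exact integral: ∫_1.5^4 v(t) dt = 111.875.
M_6 ≈ 111.766493.
Error ≈ 111.875 − 111.766493 ≈ 0.1085.

0.1085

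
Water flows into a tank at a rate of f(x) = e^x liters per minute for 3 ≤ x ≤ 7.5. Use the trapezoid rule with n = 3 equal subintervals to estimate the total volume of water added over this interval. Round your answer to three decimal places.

2111.265

Δx = (7.5 − 3)/3 = 1.5.
f(3) ≈ 20.086, f(4.5) ≈ 90.017, f(6) ≈ 403.429, f(7.5) ≈ 1808.042.
T_3 = (Δx/2)·[f(x_0) + 2f(x_1) + 2f(x_2) + f(x_3)].
Sum ≈ 2111.265.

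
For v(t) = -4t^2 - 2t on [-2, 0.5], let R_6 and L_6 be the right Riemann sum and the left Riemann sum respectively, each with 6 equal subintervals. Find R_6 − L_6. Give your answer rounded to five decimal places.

4.16667

R_6 ≈ -5.2893519.
L_6 ≈ -9.4560185.
R_6 − L_6 ≈ 4.16667.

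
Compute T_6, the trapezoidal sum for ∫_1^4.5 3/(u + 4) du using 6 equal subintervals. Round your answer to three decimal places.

Δu = (4.5 − 1)/6 = 7/12.
f(1) = 0.6, f(19/12) = 36/67, f(13/6) = 18/37, f(2.75) = 4/9, f(10/3) = 9/22, f(47/12) = 36/95, f(4.5) = 6/17.
T_6 = (Δu/2)·[f(u_0) + 2f(u_1) + ... + 2f(u_{5}) + f(u_6)].
Sum ≈ 1.594.

1.594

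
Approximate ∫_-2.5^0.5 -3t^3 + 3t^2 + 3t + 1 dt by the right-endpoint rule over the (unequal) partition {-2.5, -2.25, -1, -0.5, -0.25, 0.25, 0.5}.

18

Subinterval widths: 0.25, 1.25, 0.5, 0.25, 0.5, 0.25.
Right endpoints: -2.25, -1, -0.5, -0.25, 0.25, 0.5.
f(-2.25) = 43.609375, f(-1) = 4, f(-0.5) = 0.625, f(-0.25) = 0.484375, f(0.25) = 1.890625, f(0.5) = 2.875.
Sum = Σ Δt_i · f(t_i).
Sum = 18.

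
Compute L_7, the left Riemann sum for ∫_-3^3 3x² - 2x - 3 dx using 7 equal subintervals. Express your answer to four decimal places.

43.3469

Δx = (3 − (-3))/7 = 6/7.
Left endpoints: -3, -15/7, -9/7, -3/7, 3/7, 9/7, 15/7.
f(-3) = 30, f(-15/7) = 738/49, f(-9/7) = 222/49, f(-3/7) = -78/49, f(3/7) = -162/49, f(9/7) = -30/49, f(15/7) = 318/49.
Sum = Δx · [f(-3) + f(-15/7) + f(-9/7) + ...].
Sum ≈ 43.3469.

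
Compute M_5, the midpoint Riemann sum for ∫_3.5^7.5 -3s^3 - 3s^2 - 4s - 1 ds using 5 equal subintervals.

Δs = (7.5 − 3.5)/5 = 0.8.
Midpoints: 3.9, 4.7, 5.5, 6.3, 7.1.
f(3.9) = -240.187, f(4.7) = -397.539, f(5.5) = -612.875, f(6.3) = -895.411, f(7.1) = -1254.363.
Sum = Δs · [f(3.9) + f(4.7) + f(5.5) + f(6.3) + f(7.1)].
Sum = -2720.3.

-2720.3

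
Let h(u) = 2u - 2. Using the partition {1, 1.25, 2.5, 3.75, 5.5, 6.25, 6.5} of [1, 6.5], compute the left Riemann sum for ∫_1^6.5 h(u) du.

23.375

Subinterval widths: 0.25, 1.25, 1.25, 1.75, 0.75, 0.25.
Left endpoints: 1, 1.25, 2.5, 3.75, 5.5, 6.25.
h(1) = 0, h(1.25) = 0.5, h(2.5) = 3, h(3.75) = 5.5, h(5.5) = 9, h(6.25) = 10.5.
Sum = Σ Δu_i · h(u_i).
Sum = 23.375.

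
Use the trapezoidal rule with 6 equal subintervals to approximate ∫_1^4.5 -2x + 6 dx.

Δx = (4.5 − 1)/6 = 7/12.
f(1) = 4, f(19/12) = 17/6, f(13/6) = 5/3, f(2.75) = 0.5, f(10/3) = -2/3, f(47/12) = -11/6, f(4.5) = -3.
T_6 = (Δx/2)·[f(x_0) + 2f(x_1) + ... + 2f(x_{5}) + f(x_6)].
Sum = 1.75.

1.75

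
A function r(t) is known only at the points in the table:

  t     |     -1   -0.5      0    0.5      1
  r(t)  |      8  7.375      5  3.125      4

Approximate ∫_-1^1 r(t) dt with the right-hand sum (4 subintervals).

Δt = 0.5.
Sum = 0.5·[7.375 + 5 + 3.125 + 4] = 9.75.

9.75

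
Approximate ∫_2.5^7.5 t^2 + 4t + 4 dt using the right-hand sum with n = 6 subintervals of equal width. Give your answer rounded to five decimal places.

Δt = (7.5 − 2.5)/6 = 5/6.
Right endpoints: 10/3, 25/6, 5, 35/6, 20/3, 7.5.
f(10/3) = 256/9, f(25/6) = 1369/36, f(5) = 49, f(35/6) = 2209/36, f(20/3) = 676/9, f(7.5) = 90.25.
Sum = Δt · [f(10/3) + f(25/6) + f(5) + ...].
Sum ≈ 285.16204.

285.16204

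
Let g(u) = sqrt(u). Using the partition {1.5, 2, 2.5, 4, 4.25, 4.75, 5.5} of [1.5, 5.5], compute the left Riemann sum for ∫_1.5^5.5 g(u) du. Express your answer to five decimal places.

Subinterval widths: 0.5, 0.5, 1.5, 0.25, 0.5, 0.75.
Left endpoints: 1.5, 2, 2.5, 4, 4.25, 4.75.
g(1.5) ≈ 1.22474, g(2) ≈ 1.41421, g(2.5) ≈ 1.58114, g(4) ≈ 2.00000, g(4.25) ≈ 2.06155, g(4.75) ≈ 2.17945.
Sum = Σ Δu_i · g(u_i).
Sum ≈ 6.85655.

6.85655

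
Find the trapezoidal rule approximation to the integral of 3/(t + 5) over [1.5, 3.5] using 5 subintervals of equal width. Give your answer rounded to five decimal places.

0.80518

Δt = (3.5 − 1.5)/5 = 0.4.
f(1.5) = 6/13, f(1.9) = 10/23, f(2.3) = 30/73, f(2.7) = 30/77, f(3.1) = 10/27, f(3.5) = 6/17.
T_5 = (Δt/2)·[f(t_0) + 2f(t_1) + ... + 2f(t_{4}) + f(t_5)].
Sum ≈ 0.80518.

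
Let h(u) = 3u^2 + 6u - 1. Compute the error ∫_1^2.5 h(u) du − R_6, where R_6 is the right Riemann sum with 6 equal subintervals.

-3.140625

Exact integral: ∫_1^2.5 h(u) du = 28.875.
R_6 = 32.015625.
Error = 28.875 − 32.015625 = -3.140625.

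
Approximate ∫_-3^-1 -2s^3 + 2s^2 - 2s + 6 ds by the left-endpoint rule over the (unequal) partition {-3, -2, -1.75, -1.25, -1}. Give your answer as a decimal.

Subinterval widths: 1, 0.25, 0.5, 0.25.
Left endpoints: -3, -2, -1.75, -1.25.
f(-3) = 84, f(-2) = 34, f(-1.75) = 26.34375, f(-1.25) = 15.53125.
Sum = Σ Δs_i · f(s_i).
Sum = 109.5546875.

109.5546875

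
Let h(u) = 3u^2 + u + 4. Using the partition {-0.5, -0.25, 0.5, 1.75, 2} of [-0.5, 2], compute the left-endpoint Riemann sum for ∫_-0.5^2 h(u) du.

Subinterval widths: 0.25, 0.75, 1.25, 0.25.
Left endpoints: -0.5, -0.25, 0.5, 1.75.
h(-0.5) = 4.25, h(-0.25) = 3.9375, h(0.5) = 5.25, h(1.75) = 14.9375.
Sum = Σ Δu_i · h(u_i).
Sum = 14.3125.

14.3125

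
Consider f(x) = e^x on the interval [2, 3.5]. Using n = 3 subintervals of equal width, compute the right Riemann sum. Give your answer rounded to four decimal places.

Δx = (3.5 − 2)/3 = 0.5.
Right endpoints: 2.5, 3, 3.5.
f(2.5) ≈ 12.1825, f(3) ≈ 20.0855, f(3.5) ≈ 33.1155.
Sum = Δx · [f(2.5) + f(3) + f(3.5)].
Sum ≈ 32.6917.

32.6917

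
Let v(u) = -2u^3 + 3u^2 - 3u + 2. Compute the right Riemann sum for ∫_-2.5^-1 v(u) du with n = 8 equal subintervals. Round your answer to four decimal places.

40.0093

Δu = (-1 − (-2.5))/8 = 0.1875.
Right endpoints: -2.3125, -2.125, -1.9375, -1.75, -1.5625, -1.375, -1.1875, -1.
v(-2.3125) = 101813/2048, v(-2.125) = 41.11328125, v(-1.9375) = 68855/2048, v(-1.75) = 27.15625, v(-1.5625) = 44321/2048, v(-1.375) = 16.99609375, v(-1.1875) = 26915/2048, v(-1) = 10.
Sum = Δu · [v(-2.3125) + v(-2.125) + v(-1.9375) + ...].
Sum ≈ 40.0093.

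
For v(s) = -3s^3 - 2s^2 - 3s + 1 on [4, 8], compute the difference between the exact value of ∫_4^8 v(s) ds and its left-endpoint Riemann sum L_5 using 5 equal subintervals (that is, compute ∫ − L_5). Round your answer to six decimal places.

-556.906667

Exact integral: ∫_4^8 v(s) ds ≈ -3246.66666667.
L_5 = -2689.76.
Error ≈ -3246.66666667 − (-2689.76) ≈ -556.906667.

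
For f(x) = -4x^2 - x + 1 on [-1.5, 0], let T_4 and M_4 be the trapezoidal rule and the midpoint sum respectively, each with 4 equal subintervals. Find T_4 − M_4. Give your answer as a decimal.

-0.2109375

T_4 = -2.015625.
M_4 = -1.8046875.
T_4 − M_4 = -0.2109375.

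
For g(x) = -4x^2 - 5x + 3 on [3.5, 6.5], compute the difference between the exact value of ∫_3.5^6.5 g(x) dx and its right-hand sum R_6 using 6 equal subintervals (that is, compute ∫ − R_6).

34.25

Exact integral: ∫_3.5^6.5 g(x) dx = -375.
R_6 = -409.25.
Error = -375 − (-409.25) = 34.25.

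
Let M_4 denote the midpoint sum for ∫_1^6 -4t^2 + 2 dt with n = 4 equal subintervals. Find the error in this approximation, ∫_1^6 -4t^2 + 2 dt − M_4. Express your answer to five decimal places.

-2.60417

Exact integral: ∫_1^6 f(t) dt ≈ -276.6666667.
M_4 = -274.0625.
Error ≈ -276.6666667 − (-274.0625) ≈ -2.60417.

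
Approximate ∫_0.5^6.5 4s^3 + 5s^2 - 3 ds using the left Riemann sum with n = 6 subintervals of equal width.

1617.5

Δs = (6.5 − 0.5)/6 = 1.
Left endpoints: 0.5, 1.5, 2.5, 3.5, 4.5, 5.5.
f(0.5) = -1.25, f(1.5) = 21.75, f(2.5) = 90.75, f(3.5) = 229.75, f(4.5) = 462.75, f(5.5) = 813.75.
Sum = Δs · [f(0.5) + f(1.5) + f(2.5) + ...].
Sum = 1617.5.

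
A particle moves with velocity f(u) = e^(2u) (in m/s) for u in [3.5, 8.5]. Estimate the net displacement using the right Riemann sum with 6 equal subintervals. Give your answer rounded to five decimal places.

Δu = (8.5 − 3.5)/6 = 5/6.
Right endpoints: 13/3, 31/6, 6, 41/6, 23/3, 8.5.
f(13/3) ≈ 5806.11335, f(31/6) ≈ 30740.40934, f(6) ≈ 162754.79142, f(41/6) ≈ 861703.62383, f(23/3) ≈ 4562281.26284, f(8.5) ≈ 24154952.75358.
Sum = Δu · [f(13/3) + f(31/6) + f(6) + ...].
Sum ≈ 24815199.12864.

24815199.12864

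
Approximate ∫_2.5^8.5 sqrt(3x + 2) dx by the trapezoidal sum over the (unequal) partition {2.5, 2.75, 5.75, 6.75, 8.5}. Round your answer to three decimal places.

Subinterval widths: 0.25, 3, 1, 1.75.
f(2.5) ≈ 3.082, f(2.75) ≈ 3.202, f(5.75) ≈ 4.387, f(6.75) ≈ 4.717, f(8.5) ≈ 5.244.
On each subinterval the trapezoid contributes (Δx_i/2)·[f(x_{i-1}) + f(x_i)].
Sum ≈ 25.437.

25.437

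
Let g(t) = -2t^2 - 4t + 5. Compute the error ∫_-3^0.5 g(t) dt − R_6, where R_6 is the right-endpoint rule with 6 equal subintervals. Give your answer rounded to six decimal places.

Exact integral: ∫_-3^0.5 g(t) dt ≈ 16.91666667.
R_6 ≈ 17.54050926.
Error ≈ 16.91666667 − 17.54050926 ≈ -0.623843.

-0.623843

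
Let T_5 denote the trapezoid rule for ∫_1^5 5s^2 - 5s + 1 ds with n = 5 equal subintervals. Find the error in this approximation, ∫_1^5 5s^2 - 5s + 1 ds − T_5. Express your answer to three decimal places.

-2.133

Exact integral: ∫_1^5 f(s) ds ≈ 150.66667.
T_5 = 152.8.
Error ≈ 150.66667 − 152.8 ≈ -2.133.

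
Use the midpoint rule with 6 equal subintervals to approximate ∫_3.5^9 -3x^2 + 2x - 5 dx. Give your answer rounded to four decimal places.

Δx = (9 − 3.5)/6 = 11/12.
Midpoints: 95/24, 4.875, 139/24, 161/24, 7.625, 205/24.
f(95/24) = -8465/192, f(4.875) = -66.546875, f(139/24) = -94.046875, f(161/24) = -24305/192, f(7.625) = -164.171875, f(205/24) = -206.796875.
Sum = Δx · [f(95/24) + f(4.875) + f(139/24) + ...].
Sum ≈ -643.7196.

-643.7196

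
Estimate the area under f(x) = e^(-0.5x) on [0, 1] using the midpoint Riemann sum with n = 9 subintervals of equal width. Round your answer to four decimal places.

0.7868

Δx = (1 − 0)/9 = 1/9.
Midpoints: 1/18, 1/6, 5/18, 7/18, 0.5, 11/18, 13/18, 5/6, 17/18.
f(1/18) ≈ 0.9726, f(1/6) ≈ 0.9200, f(5/18) ≈ 0.8703, f(7/18) ≈ 0.8233, f(0.5) ≈ 0.7788, f(11/18) ≈ 0.7367, f(13/18) ≈ 0.6969, f(5/6) ≈ 0.6592, f(17/18) ≈ 0.6236.
Sum = Δx · [f(1/18) + f(1/6) + f(5/18) + ...].
Sum ≈ 0.7868.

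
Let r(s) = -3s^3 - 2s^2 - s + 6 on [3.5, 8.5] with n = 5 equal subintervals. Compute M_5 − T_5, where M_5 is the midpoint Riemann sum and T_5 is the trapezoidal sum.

70

M_5 = -4160.
T_5 = -4230.
M_5 − T_5 = 70.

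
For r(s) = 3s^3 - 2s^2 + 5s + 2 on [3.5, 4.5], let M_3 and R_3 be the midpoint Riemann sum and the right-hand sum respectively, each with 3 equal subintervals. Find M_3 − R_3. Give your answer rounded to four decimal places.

M_3 ≈ 184.518519.
R_3 ≈ 207.754630.
M_3 − R_3 ≈ -23.2361.

-23.2361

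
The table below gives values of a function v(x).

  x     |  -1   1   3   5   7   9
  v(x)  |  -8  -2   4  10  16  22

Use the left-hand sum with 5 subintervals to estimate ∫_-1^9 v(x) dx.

Δx = 2.
Sum = 2·[(-8) + (-2) + 4 + 10 + 16] = 40.

40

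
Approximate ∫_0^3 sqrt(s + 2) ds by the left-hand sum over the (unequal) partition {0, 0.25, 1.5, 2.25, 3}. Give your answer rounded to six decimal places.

5.177840

Subinterval widths: 0.25, 1.25, 0.75, 0.75.
Left endpoints: 0, 0.25, 1.5, 2.25.
f(0) ≈ 1.414214, f(0.25) ≈ 1.500000, f(1.5) ≈ 1.870829, f(2.25) ≈ 2.061553.
Sum = Σ Δs_i · f(s_i).
Sum ≈ 5.177840.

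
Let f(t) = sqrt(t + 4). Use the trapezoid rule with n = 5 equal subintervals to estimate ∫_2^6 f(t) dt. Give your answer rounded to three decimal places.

11.281

Δt = (6 − 2)/5 = 0.8.
f(2) ≈ 2.449, f(2.8) ≈ 2.608, f(3.6) ≈ 2.757, f(4.4) ≈ 2.898, f(5.2) ≈ 3.033, f(6) ≈ 3.162.
T_5 = (Δt/2)·[f(t_0) + 2f(t_1) + ... + 2f(t_{4}) + f(t_5)].
Sum ≈ 11.281.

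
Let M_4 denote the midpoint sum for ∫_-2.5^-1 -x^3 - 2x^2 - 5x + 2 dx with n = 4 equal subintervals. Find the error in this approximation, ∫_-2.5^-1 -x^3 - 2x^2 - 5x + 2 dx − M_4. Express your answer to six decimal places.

Exact integral: ∫_-2.5^-1 f(x) dx = 15.890625.
M_4 ≈ 15.83349609.
Error ≈ 15.890625 − 15.83349609 ≈ 0.057129.

0.057129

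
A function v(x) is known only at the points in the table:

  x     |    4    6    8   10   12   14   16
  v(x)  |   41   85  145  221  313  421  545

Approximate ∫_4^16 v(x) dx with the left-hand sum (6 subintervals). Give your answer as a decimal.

2452

Δx = 2.
Sum = 2·[41 + 85 + 145 + 221 + 313 + 421] = 2452.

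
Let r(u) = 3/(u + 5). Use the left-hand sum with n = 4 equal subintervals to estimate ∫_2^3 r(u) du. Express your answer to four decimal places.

0.4074

Δu = (3 − 2)/4 = 0.25.
Left endpoints: 2, 2.25, 2.5, 2.75.
r(2) = 3/7, r(2.25) = 12/29, r(2.5) = 0.4, r(2.75) = 12/31.
Sum = Δu · [r(2) + r(2.25) + r(2.5) + r(2.75)].
Sum ≈ 0.4074.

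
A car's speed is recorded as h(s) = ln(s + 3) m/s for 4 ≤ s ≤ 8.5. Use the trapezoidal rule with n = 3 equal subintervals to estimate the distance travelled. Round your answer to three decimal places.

Δs = (8.5 − 4)/3 = 1.5.
h(4) ≈ 1.946, h(5.5) ≈ 2.140, h(7) ≈ 2.303, h(8.5) ≈ 2.442.
T_3 = (Δs/2)·[h(s_0) + 2h(s_1) + 2h(s_2) + h(s_3)].
Sum ≈ 9.955.

9.955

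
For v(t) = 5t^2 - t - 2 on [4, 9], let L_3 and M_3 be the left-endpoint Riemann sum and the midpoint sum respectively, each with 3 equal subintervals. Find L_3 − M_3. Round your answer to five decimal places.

-249.30556

L_3 ≈ 810.7407407.
M_3 ≈ 1060.0462963.
L_3 − M_3 ≈ -249.30556.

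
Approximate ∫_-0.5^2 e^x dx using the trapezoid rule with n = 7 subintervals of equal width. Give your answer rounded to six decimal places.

Δx = (2 − (-0.5))/7 = 5/14.
f(-0.5) ≈ 0.606531, f(-1/7) ≈ 0.866878, f(3/14) ≈ 1.238977, f(4/7) ≈ 1.770795, f(13/14) ≈ 2.530891, f(9/7) ≈ 3.617251, f(23/14) ≈ 5.169920, f(2) ≈ 7.389056.
T_7 = (Δx/2)·[f(x_0) + 2f(x_1) + ... + 2f(x_{6}) + f(x_7)].
Sum ≈ 6.854466.

6.854466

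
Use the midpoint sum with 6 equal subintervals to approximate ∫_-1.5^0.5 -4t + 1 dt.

Δt = (0.5 − (-1.5))/6 = 1/3.
Midpoints: -4/3, -1, -2/3, -1/3, 0, 1/3.
f(-4/3) = 19/3, f(-1) = 5, f(-2/3) = 11/3, f(-1/3) = 7/3, f(0) = 1, f(1/3) = -1/3.
Sum = Δt · [f(-4/3) + f(-1) + f(-2/3) + ...].
Sum = 6.

6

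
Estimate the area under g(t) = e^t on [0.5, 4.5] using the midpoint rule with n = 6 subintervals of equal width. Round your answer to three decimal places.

Δt = (4.5 − 0.5)/6 = 2/3.
Midpoints: 5/6, 1.5, 13/6, 17/6, 3.5, 25/6.
g(5/6) ≈ 2.301, g(1.5) ≈ 4.482, g(13/6) ≈ 8.729, g(17/6) ≈ 17.002, g(3.5) ≈ 33.115, g(25/6) ≈ 64.500.
Sum = Δt · [g(5/6) + g(1.5) + g(13/6) + ...].
Sum ≈ 86.753.

86.753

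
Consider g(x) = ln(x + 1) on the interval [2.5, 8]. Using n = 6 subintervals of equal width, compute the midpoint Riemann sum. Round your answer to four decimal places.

9.8964

Δx = (8 − 2.5)/6 = 11/12.
Midpoints: 71/24, 3.875, 115/24, 137/24, 6.625, 181/24.
g(71/24) ≈ 1.3758, g(3.875) ≈ 1.5841, g(115/24) ≈ 1.7564, g(137/24) ≈ 1.9034, g(6.625) ≈ 2.0314, g(181/24) ≈ 2.1450.
Sum = Δx · [g(71/24) + g(3.875) + g(115/24) + ...].
Sum ≈ 9.8964.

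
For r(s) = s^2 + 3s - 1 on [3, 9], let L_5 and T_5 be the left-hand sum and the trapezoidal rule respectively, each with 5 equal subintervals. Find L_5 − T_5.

L_5 = 283.44.
T_5 = 337.44.
L_5 − T_5 = -54.

-54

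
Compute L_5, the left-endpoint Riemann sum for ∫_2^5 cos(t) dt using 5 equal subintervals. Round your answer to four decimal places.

-2.0218

Δt = (5 − 2)/5 = 0.6.
Left endpoints: 2, 2.6, 3.2, 3.8, 4.4.
f(2) ≈ -0.4161, f(2.6) ≈ -0.8569, f(3.2) ≈ -0.9983, f(3.8) ≈ -0.7910, f(4.4) ≈ -0.3073.
Sum = Δt · [f(2) + f(2.6) + f(3.2) + f(3.8) + f(4.4)].
Sum ≈ -2.0218.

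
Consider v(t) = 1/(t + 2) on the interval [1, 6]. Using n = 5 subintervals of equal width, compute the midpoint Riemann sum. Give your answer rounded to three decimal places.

Δt = (6 − 1)/5 = 1.
Midpoints: 1.5, 2.5, 3.5, 4.5, 5.5.
v(1.5) = 2/7, v(2.5) = 2/9, v(3.5) = 2/11, v(4.5) = 2/13, v(5.5) = 2/15.
Sum = Δt · [v(1.5) + v(2.5) + v(3.5) + v(4.5) + v(5.5)].
Sum ≈ 0.977.

0.977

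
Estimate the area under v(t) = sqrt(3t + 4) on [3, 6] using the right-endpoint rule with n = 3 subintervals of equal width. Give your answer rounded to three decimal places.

13.049

Δt = (6 − 3)/3 = 1.
Right endpoints: 4, 5, 6.
v(4) ≈ 4.000, v(5) ≈ 4.359, v(6) ≈ 4.690.
Sum = Δt · [v(4) + v(5) + v(6)].
Sum ≈ 13.049.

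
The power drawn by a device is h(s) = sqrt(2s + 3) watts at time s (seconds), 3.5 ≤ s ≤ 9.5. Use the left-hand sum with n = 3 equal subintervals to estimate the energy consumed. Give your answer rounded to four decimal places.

22.2932

Δs = (9.5 − 3.5)/3 = 2.
Left endpoints: 3.5, 5.5, 7.5.
h(3.5) ≈ 3.1623, h(5.5) ≈ 3.7417, h(7.5) ≈ 4.2426.
Sum = Δs · [h(3.5) + h(5.5) + h(7.5)].
Sum ≈ 22.2932.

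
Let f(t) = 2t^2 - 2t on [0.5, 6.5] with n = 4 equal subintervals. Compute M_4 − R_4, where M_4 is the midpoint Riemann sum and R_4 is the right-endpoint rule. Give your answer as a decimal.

M_4 = 138.75.
R_4 = 199.5.
M_4 − R_4 = -60.75.

-60.75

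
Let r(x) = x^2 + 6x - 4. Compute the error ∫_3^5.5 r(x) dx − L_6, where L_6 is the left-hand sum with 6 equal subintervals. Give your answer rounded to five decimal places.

7.47975

Exact integral: ∫_3^5.5 r(x) dx ≈ 100.2083333.
L_6 ≈ 92.7285880.
Error ≈ 100.2083333 − 92.7285880 ≈ 7.47975.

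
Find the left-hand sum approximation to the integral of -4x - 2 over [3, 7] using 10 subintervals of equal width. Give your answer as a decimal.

Δx = (7 − 3)/10 = 0.4.
Left endpoints: 3, 3.4, 3.8, 4.2, 4.6, 5, 5.4, 5.8, 6.2, 6.6.
f(3) = -14, f(3.4) = -15.6, f(3.8) = -17.2, f(4.2) = -18.8, f(4.6) = -20.4, f(5) = -22, f(5.4) = -23.6, f(5.8) = -25.2, f(6.2) = -26.8, f(6.6) = -28.4.
Sum = Δx · [f(3) + f(3.4) + f(3.8) + ...].
Sum = -84.8.

-84.8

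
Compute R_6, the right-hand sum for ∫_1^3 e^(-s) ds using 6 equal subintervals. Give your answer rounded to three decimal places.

0.268

Δs = (3 − 1)/6 = 1/3.
Right endpoints: 4/3, 5/3, 2, 7/3, 8/3, 3.
f(4/3) ≈ 0.264, f(5/3) ≈ 0.189, f(2) ≈ 0.135, f(7/3) ≈ 0.097, f(8/3) ≈ 0.069, f(3) ≈ 0.050.
Sum = Δs · [f(4/3) + f(5/3) + f(2) + ...].
Sum ≈ 0.268.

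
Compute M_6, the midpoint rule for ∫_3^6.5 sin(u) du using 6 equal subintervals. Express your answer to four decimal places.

Δu = (6.5 − 3)/6 = 7/12.
Midpoints: 79/24, 3.875, 107/24, 121/24, 5.625, 149/24.
f(79/24) ≈ -0.1495, f(3.875) ≈ -0.6694, f(107/24) ≈ -0.9679, f(121/24) ≈ -0.9463, f(5.625) ≈ -0.6117, f(149/24) ≈ -0.0748.
Sum = Δu · [f(79/24) + f(3.875) + f(107/24) + ...].
Sum ≈ -1.9947.

-1.9947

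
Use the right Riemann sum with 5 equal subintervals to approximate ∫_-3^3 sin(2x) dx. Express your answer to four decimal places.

-0.3353

Δx = (3 − (-3))/5 = 1.2.
Right endpoints: -1.8, -0.6, 0.6, 1.8, 3.
f(-1.8) ≈ 0.4425, f(-0.6) ≈ -0.9320, f(0.6) ≈ 0.9320, f(1.8) ≈ -0.4425, f(3) ≈ -0.2794.
Sum = Δx · [f(-1.8) + f(-0.6) + f(0.6) + f(1.8) + f(3)].
Sum ≈ -0.3353.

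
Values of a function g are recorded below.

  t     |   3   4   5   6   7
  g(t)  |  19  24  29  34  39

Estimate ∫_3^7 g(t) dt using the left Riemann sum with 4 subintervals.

Δt = 1.
Sum = 1·[19 + 24 + 29 + 34] = 106.

106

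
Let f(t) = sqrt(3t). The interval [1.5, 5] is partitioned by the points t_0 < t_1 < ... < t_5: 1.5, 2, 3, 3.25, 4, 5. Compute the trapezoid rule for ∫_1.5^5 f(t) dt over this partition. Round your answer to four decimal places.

10.7713

Subinterval widths: 0.5, 1, 0.25, 0.75, 1.
f(1.5) ≈ 2.1213, f(2) ≈ 2.4495, f(3) ≈ 3.0000, f(3.25) ≈ 3.1225, f(4) ≈ 3.4641, f(5) ≈ 3.8730.
On each subinterval the trapezoid contributes (Δt_i/2)·[f(t_{i-1}) + f(t_i)].
Sum ≈ 10.7713.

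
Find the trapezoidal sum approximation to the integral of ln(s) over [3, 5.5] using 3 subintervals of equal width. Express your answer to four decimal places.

3.5715

Δs = (5.5 − 3)/3 = 5/6.
f(3) ≈ 1.0986, f(23/6) ≈ 1.3437, f(14/3) ≈ 1.5404, f(5.5) ≈ 1.7047.
T_3 = (Δs/2)·[f(s_0) + 2f(s_1) + 2f(s_2) + f(s_3)].
Sum ≈ 3.5715.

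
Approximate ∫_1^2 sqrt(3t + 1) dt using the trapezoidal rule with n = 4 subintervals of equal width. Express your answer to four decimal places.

Δt = (2 − 1)/4 = 0.25.
f(1) ≈ 2.0000, f(1.25) ≈ 2.1794, f(1.5) ≈ 2.3452, f(1.75) ≈ 2.5000, f(2) ≈ 2.6458.
T_4 = (Δt/2)·[f(t_0) + 2f(t_1) + 2f(t_2) + 2f(t_3) + f(t_4)].
Sum ≈ 2.3369.

2.3369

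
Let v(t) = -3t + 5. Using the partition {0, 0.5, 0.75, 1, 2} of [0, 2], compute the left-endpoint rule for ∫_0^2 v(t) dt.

6.0625

Subinterval widths: 0.5, 0.25, 0.25, 1.
Left endpoints: 0, 0.5, 0.75, 1.
v(0) = 5, v(0.5) = 3.5, v(0.75) = 2.75, v(1) = 2.
Sum = Σ Δt_i · v(t_i).
Sum = 6.0625.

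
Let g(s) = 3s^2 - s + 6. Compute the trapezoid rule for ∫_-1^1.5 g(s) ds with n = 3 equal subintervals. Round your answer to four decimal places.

19.6181

Δs = (1.5 − (-1))/3 = 5/6.
g(-1) = 10, g(-1/6) = 6.25, g(2/3) = 20/3, g(1.5) = 11.25.
T_3 = (Δs/2)·[g(s_0) + 2g(s_1) + 2g(s_2) + g(s_3)].
Sum ≈ 19.6181.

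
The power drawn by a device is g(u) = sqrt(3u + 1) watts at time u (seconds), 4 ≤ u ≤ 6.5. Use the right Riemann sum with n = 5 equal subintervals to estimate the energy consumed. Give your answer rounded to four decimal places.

10.4389

Δu = (6.5 − 4)/5 = 0.5.
Right endpoints: 4.5, 5, 5.5, 6, 6.5.
g(4.5) ≈ 3.8079, g(5) ≈ 4.0000, g(5.5) ≈ 4.1833, g(6) ≈ 4.3589, g(6.5) ≈ 4.5277.
Sum = Δu · [g(4.5) + g(5) + g(5.5) + g(6) + g(6.5)].
Sum ≈ 10.4389.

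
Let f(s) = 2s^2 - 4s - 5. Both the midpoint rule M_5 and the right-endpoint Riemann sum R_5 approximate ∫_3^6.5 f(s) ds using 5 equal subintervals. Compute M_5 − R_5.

M_5 = 80.7975.
R_5 = 100.03.
M_5 − R_5 = -19.2325.

-19.2325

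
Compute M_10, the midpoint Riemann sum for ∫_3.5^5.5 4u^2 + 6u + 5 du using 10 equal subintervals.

Δu = (5.5 − 3.5)/10 = 0.2.
Midpoints: 3.6, 3.8, 4, 4.2, 4.4, 4.6, 4.8, 5, 5.2, 5.4.
f(3.6) = 78.44, f(3.8) = 85.56, f(4) = 93, f(4.2) = 100.76, f(4.4) = 108.84, f(4.6) = 117.24, f(4.8) = 125.96, f(5) = 135, f(5.2) = 144.36, f(5.4) = 154.04.
Sum = Δu · [f(3.6) + f(3.8) + f(4) + ...].
Sum = 228.64.

228.64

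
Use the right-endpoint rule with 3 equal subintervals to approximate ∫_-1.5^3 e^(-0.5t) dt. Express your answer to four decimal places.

Δt = (3 − (-1.5))/3 = 1.5.
Right endpoints: 0, 1.5, 3.
f(0) ≈ 1.0000, f(1.5) ≈ 0.4724, f(3) ≈ 0.2231.
Sum = Δt · [f(0) + f(1.5) + f(3)].
Sum ≈ 2.5432.

2.5432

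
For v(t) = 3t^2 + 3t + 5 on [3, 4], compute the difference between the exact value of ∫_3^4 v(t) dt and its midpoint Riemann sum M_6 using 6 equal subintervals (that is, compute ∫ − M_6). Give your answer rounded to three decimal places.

Exact integral: ∫_3^4 v(t) dt = 52.5.
M_6 ≈ 52.49306.
Error ≈ 52.5 − 52.49306 ≈ 0.007.

0.007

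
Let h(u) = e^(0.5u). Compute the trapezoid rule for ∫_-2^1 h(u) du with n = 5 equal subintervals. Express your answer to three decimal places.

2.581

Δu = (1 − (-2))/5 = 0.6.
h(-2) ≈ 0.368, h(-1.4) ≈ 0.497, h(-0.8) ≈ 0.670, h(-0.2) ≈ 0.905, h(0.4) ≈ 1.221, h(1) ≈ 1.649.
T_5 = (Δu/2)·[h(u_0) + 2h(u_1) + ... + 2h(u_{4}) + h(u_5)].
Sum ≈ 2.581.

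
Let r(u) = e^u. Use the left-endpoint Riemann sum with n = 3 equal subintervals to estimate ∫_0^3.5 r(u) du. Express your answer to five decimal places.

Δu = (3.5 − 0)/3 = 7/6.
Left endpoints: 0, 7/6, 7/3.
r(0) ≈ 1.00000, r(7/6) ≈ 3.21127, r(7/3) ≈ 10.31226.
Sum = Δu · [r(0) + r(7/6) + r(7/3)].
Sum ≈ 16.94412.

16.94412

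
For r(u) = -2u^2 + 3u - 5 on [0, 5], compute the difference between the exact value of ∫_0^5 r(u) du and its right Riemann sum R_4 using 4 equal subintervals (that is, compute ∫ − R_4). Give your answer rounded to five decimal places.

24.47917

Exact integral: ∫_0^5 r(u) du ≈ -70.8333333.
R_4 = -95.3125.
Error ≈ -70.8333333 − (-95.3125) ≈ 24.47917.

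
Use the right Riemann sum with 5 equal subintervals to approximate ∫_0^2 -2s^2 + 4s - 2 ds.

Δs = (2 − 0)/5 = 0.4.
Right endpoints: 0.4, 0.8, 1.2, 1.6, 2.
f(0.4) = -0.72, f(0.8) = -0.08, f(1.2) = -0.08, f(1.6) = -0.72, f(2) = -2.
Sum = Δs · [f(0.4) + f(0.8) + f(1.2) + f(1.6) + f(2)].
Sum = -1.44.

-1.44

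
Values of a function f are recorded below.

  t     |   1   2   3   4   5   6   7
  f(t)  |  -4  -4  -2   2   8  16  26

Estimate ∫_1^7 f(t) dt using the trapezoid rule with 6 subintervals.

Δt = 1.
T_6 = (1/2)·[(-4) + 2·(-4) + 2·(-2) + 2·2 + 2·8 + 2·16 + 26] = 31.

31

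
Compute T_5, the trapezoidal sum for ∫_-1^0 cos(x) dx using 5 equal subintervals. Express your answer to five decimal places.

Δx = (0 − (-1))/5 = 0.2.
f(-1) ≈ 0.54030, f(-0.8) ≈ 0.69671, f(-0.6) ≈ 0.82534, f(-0.4) ≈ 0.92106, f(-0.2) ≈ 0.98007, f(0) ≈ 1.00000.
T_5 = (Δx/2)·[f(x_0) + 2f(x_1) + ... + 2f(x_{4}) + f(x_5)].
Sum ≈ 0.83866.

0.83866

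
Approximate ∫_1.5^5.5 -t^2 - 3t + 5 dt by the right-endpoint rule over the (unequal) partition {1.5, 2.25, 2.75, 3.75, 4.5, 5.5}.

-94.140625

Subinterval widths: 0.75, 0.5, 1, 0.75, 1.
Right endpoints: 2.25, 2.75, 3.75, 4.5, 5.5.
f(2.25) = -6.8125, f(2.75) = -10.8125, f(3.75) = -20.3125, f(4.5) = -28.75, f(5.5) = -41.75.
Sum = Σ Δt_i · f(t_i).
Sum = -94.140625.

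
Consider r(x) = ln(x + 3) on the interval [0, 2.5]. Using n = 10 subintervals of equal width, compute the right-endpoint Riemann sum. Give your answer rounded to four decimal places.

Δx = (2.5 − 0)/10 = 0.25.
Right endpoints: 0.25, 0.5, 0.75, 1, 1.25, 1.5, 1.75, 2, 2.25, 2.5.
r(0.25) ≈ 1.1787, r(0.5) ≈ 1.2528, r(0.75) ≈ 1.3218, r(1) ≈ 1.3863, r(1.25) ≈ 1.4469, r(1.5) ≈ 1.5041, r(1.75) ≈ 1.5581, r(2) ≈ 1.6094, r(2.25) ≈ 1.6582, r(2.5) ≈ 1.7047.
Sum = Δx · [r(0.25) + r(0.5) + r(0.75) + ...].
Sum ≈ 3.6553.

3.6553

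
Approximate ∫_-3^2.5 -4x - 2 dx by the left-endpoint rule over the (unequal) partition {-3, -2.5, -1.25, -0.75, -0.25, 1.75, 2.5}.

8.25

Subinterval widths: 0.5, 1.25, 0.5, 0.5, 2, 0.75.
Left endpoints: -3, -2.5, -1.25, -0.75, -0.25, 1.75.
f(-3) = 10, f(-2.5) = 8, f(-1.25) = 3, f(-0.75) = 1, f(-0.25) = -1, f(1.75) = -9.
Sum = Σ Δx_i · f(x_i).
Sum = 8.25.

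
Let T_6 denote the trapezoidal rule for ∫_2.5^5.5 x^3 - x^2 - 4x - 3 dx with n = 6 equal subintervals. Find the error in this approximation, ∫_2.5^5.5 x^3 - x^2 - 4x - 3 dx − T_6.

-1.375

Exact integral: ∫_2.5^5.5 f(x) dx = 111.75.
T_6 = 113.125.
Error = 111.75 − 113.125 = -1.375.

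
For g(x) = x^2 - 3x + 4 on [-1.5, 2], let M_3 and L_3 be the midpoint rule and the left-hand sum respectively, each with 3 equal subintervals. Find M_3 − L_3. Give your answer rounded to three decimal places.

-6.295

M_3 ≈ 14.76968.
L_3 ≈ 21.06481.
M_3 − L_3 ≈ -6.295.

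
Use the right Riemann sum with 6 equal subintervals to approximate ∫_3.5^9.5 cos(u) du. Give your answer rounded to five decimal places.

0.22191

Δu = (9.5 − 3.5)/6 = 1.
Right endpoints: 4.5, 5.5, 6.5, 7.5, 8.5, 9.5.
f(4.5) ≈ -0.21080, f(5.5) ≈ 0.70867, f(6.5) ≈ 0.97659, f(7.5) ≈ 0.34664, f(8.5) ≈ -0.60201, f(9.5) ≈ -0.99717.
Sum = Δu · [f(4.5) + f(5.5) + f(6.5) + ...].
Sum ≈ 0.22191.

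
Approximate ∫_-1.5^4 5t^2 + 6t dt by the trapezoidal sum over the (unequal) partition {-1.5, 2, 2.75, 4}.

191.25

Subinterval widths: 3.5, 0.75, 1.25.
f(-1.5) = 2.25, f(2) = 32, f(2.75) = 54.3125, f(4) = 104.
On each subinterval the trapezoid contributes (Δt_i/2)·[f(t_{i-1}) + f(t_i)].
Sum = 191.25.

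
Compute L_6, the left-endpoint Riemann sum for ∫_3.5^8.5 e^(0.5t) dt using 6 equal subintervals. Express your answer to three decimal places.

Δt = (8.5 − 3.5)/6 = 5/6.
Left endpoints: 3.5, 13/3, 31/6, 6, 41/6, 23/3.
f(3.5) ≈ 5.755, f(13/3) ≈ 8.729, f(31/6) ≈ 13.241, f(6) ≈ 20.086, f(41/6) ≈ 30.468, f(23/3) ≈ 46.216.
Sum = Δt · [f(3.5) + f(13/3) + f(31/6) + ...].
Sum ≈ 103.745.

103.745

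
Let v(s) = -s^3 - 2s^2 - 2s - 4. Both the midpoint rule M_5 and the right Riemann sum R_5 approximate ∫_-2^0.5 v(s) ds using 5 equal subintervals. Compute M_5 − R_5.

M_5 = -7.6953125.
R_5 = -9.0625.
M_5 − R_5 = 1.3671875.

1.3671875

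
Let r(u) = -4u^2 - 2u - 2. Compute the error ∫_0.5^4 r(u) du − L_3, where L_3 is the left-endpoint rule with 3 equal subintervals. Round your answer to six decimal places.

Exact integral: ∫_0.5^4 r(u) du ≈ -107.91666667.
L_3 ≈ -70.25925926.
Error ≈ -107.91666667 − (-70.25925926) ≈ -37.657407.

-37.657407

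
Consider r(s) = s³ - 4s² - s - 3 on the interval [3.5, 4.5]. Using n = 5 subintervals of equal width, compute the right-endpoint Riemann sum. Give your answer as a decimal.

Δs = (4.5 − 3.5)/5 = 0.2.
Right endpoints: 3.7, 3.9, 4.1, 4.3, 4.5.
r(3.7) = -10.807, r(3.9) = -8.421, r(4.1) = -5.419, r(4.3) = -1.753, r(4.5) = 2.625.
Sum = Δs · [r(3.7) + r(3.9) + r(4.1) + r(4.3) + r(4.5)].
Sum = -4.755.

-4.755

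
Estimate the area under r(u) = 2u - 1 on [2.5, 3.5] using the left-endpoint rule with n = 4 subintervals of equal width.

Δu = (3.5 − 2.5)/4 = 0.25.
Left endpoints: 2.5, 2.75, 3, 3.25.
r(2.5) = 4, r(2.75) = 4.5, r(3) = 5, r(3.25) = 5.5.
Sum = Δu · [r(2.5) + r(2.75) + r(3) + r(3.25)].
Sum = 4.75.

4.75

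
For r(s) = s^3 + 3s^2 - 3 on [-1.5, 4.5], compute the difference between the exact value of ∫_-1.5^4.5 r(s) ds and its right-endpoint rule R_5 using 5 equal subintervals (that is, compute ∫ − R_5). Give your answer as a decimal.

Exact integral: ∫_-1.5^4.5 r(s) ds = 177.75.
R_5 = 277.65.
Error = 177.75 − 277.65 = -99.9.

-99.9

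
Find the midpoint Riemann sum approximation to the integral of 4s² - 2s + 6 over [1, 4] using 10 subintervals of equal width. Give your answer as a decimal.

Δs = (4 − 1)/10 = 0.3.
Midpoints: 1.15, 1.45, 1.75, 2.05, 2.35, 2.65, 2.95, 3.25, 3.55, 3.85.
f(1.15) = 8.99, f(1.45) = 11.51, f(1.75) = 14.75, f(2.05) = 18.71, f(2.35) = 23.39, f(2.65) = 28.79, f(2.95) = 34.91, f(3.25) = 41.75, f(3.55) = 49.31, f(3.85) = 57.59.
Sum = Δs · [f(1.15) + f(1.45) + f(1.75) + ...].
Sum = 86.91.

86.91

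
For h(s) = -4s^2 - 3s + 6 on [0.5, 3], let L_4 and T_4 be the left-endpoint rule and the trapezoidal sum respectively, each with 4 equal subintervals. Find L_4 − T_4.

L_4 = -21.328125.
T_4 = -34.609375.
L_4 − T_4 = 13.28125.

13.28125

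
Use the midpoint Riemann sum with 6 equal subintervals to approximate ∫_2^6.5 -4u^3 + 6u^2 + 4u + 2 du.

-1140.8203125

Δu = (6.5 − 2)/6 = 0.75.
Midpoints: 2.375, 3.125, 3.875, 4.625, 5.375, 6.125.
f(2.375) = -8.2421875, f(3.125) = -48.9765625, f(3.875) = -125.1484375, f(4.625) = -246.8828125, f(5.375) = -424.3046875, f(6.125) = -667.5390625.
Sum = Δu · [f(2.375) + f(3.125) + f(3.875) + ...].
Sum = -1140.8203125.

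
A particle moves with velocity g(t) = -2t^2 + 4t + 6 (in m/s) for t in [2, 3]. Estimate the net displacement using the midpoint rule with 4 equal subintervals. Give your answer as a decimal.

3.34375

Δt = (3 − 2)/4 = 0.25.
Midpoints: 2.125, 2.375, 2.625, 2.875.
g(2.125) = 5.46875, g(2.375) = 4.21875, g(2.625) = 2.71875, g(2.875) = 0.96875.
Sum = Δt · [g(2.125) + g(2.375) + g(2.625) + g(2.875)].
Sum = 3.34375.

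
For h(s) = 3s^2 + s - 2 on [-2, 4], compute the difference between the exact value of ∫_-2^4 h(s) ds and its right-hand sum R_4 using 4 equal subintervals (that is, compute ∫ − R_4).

Exact integral: ∫_-2^4 h(s) ds = 66.
R_4 = 104.25.
Error = 66 − 104.25 = -38.25.

-38.25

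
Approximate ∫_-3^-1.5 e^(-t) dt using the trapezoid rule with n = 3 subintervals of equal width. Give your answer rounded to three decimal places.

Δt = (-1.5 − (-3))/3 = 0.5.
f(-3) ≈ 20.086, f(-2.5) ≈ 12.182, f(-2) ≈ 7.389, f(-1.5) ≈ 4.482.
T_3 = (Δt/2)·[f(t_0) + 2f(t_1) + 2f(t_2) + f(t_3)].
Sum ≈ 15.928.

15.928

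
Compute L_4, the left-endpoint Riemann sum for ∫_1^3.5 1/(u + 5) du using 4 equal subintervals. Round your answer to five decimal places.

Δu = (3.5 − 1)/4 = 0.625.
Left endpoints: 1, 1.625, 2.25, 2.875.
f(1) = 1/6, f(1.625) = 8/53, f(2.25) = 4/29, f(2.875) = 8/63.
Sum = Δu · [f(1) + f(1.625) + f(2.25) + f(2.875)].
Sum ≈ 0.36408.

0.36408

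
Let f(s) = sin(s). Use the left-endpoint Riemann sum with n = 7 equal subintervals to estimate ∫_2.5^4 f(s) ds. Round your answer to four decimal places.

-0.0017

Δs = (4 − 2.5)/7 = 3/14.
Left endpoints: 2.5, 19/7, 41/14, 22/7, 47/14, 25/7, 53/14.
f(2.5) ≈ 0.5985, f(19/7) ≈ 0.4144, f(41/14) ≈ 0.2114, f(22/7) ≈ -0.0013, f(47/14) ≈ -0.2139, f(25/7) ≈ -0.4167, f(53/14) ≈ -0.6005.
Sum = Δs · [f(2.5) + f(19/7) + f(41/14) + ...].
Sum ≈ -0.0017.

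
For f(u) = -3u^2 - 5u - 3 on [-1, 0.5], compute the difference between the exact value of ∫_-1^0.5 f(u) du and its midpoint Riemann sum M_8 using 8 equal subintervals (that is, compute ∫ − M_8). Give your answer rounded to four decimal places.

-0.0132

Exact integral: ∫_-1^0.5 f(u) du = -3.75.
M_8 ≈ -3.736816.
Error ≈ -3.75 − (-3.736816) ≈ -0.0132.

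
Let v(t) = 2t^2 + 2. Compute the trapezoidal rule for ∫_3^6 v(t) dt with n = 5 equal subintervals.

Δt = (6 − 3)/5 = 0.6.
v(3) = 20, v(3.6) = 27.92, v(4.2) = 37.28, v(4.8) = 48.08, v(5.4) = 60.32, v(6) = 74.
T_5 = (Δt/2)·[v(t_0) + 2v(t_1) + ... + 2v(t_{4}) + v(t_5)].
Sum = 132.36.

132.36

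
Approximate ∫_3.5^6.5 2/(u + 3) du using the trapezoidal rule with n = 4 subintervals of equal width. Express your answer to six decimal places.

Δu = (6.5 − 3.5)/4 = 0.75.
f(3.5) = 4/13, f(4.25) = 8/29, f(5) = 0.25, f(5.75) = 8/35, f(6.5) = 4/19.
T_4 = (Δu/2)·[f(u_0) + 2f(u_1) + 2f(u_2) + 2f(u_3) + f(u_4)].
Sum ≈ 0.760157.

0.760157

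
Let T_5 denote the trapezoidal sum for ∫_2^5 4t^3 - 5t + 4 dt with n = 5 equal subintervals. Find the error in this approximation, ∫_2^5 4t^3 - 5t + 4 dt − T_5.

Exact integral: ∫_2^5 f(t) dt = 568.5.
T_5 = 576.06.
Error = 568.5 − 576.06 = -7.56.

-7.56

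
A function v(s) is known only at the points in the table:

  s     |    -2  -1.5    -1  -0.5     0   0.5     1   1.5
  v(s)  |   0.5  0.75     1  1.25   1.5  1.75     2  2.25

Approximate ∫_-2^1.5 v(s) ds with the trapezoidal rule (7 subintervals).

4.8125

Δs = 0.5.
T_7 = (0.5/2)·[0.5 + 2·0.75 + 2·1 + 2·1.25 + 2·1.5 + 2·1.75 + 2·2 + 2.25] = 4.8125.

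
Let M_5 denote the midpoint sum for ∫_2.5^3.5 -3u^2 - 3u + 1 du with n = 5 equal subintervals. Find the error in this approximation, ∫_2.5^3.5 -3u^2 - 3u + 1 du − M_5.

Exact integral: ∫_2.5^3.5 f(u) du = -35.25.
M_5 = -35.24.
Error = -35.25 − (-35.24) = -0.01.

-0.01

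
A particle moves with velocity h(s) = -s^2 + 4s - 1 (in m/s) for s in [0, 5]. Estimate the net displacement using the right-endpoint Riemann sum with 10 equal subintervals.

Δs = (5 − 0)/10 = 0.5.
Right endpoints: 0.5, 1, 1.5, 2, 2.5, 3, 3.5, 4, 4.5, 5.
h(0.5) = 0.75, h(1) = 2, h(1.5) = 2.75, h(2) = 3, h(2.5) = 2.75, h(3) = 2, h(3.5) = 0.75, h(4) = -1, h(4.5) = -3.25, h(5) = -6.
Sum = Δs · [h(0.5) + h(1) + h(1.5) + ...].
Sum = 1.875.

1.875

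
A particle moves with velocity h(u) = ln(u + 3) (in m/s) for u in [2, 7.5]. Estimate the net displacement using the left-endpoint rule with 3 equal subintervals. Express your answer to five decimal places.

Δu = (7.5 − 2)/3 = 11/6.
Left endpoints: 2, 23/6, 17/3.
h(2) ≈ 1.60944, h(23/6) ≈ 1.92181, h(17/3) ≈ 2.15948.
Sum = Δu · [h(2) + h(23/6) + h(17/3)].
Sum ≈ 10.43301.

10.43301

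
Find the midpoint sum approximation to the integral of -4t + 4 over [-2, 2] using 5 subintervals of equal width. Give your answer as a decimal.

Δt = (2 − (-2))/5 = 0.8.
Midpoints: -1.6, -0.8, 0, 0.8, 1.6.
f(-1.6) = 10.4, f(-0.8) = 7.2, f(0) = 4, f(0.8) = 0.8, f(1.6) = -2.4.
Sum = Δt · [f(-1.6) + f(-0.8) + f(0) + f(0.8) + f(1.6)].
Sum = 16.

16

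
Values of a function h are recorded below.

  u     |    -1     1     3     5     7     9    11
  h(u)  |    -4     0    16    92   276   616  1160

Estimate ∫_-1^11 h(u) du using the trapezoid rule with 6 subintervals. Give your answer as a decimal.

Δu = 2.
T_6 = (2/2)·[(-4) + 2·0 + 2·16 + 2·92 + 2·276 + 2·616 + 1160] = 3156.

3156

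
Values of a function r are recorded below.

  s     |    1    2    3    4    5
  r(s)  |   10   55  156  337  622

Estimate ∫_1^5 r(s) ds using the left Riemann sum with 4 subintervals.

Δs = 1.
Sum = 1·[10 + 55 + 156 + 337] = 558.

558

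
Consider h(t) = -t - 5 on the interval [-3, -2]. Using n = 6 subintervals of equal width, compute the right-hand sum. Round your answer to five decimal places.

-2.58333

Δt = (-2 − (-3))/6 = 1/6.
Right endpoints: -17/6, -8/3, -2.5, -7/3, -13/6, -2.
h(-17/6) = -13/6, h(-8/3) = -7/3, h(-2.5) = -2.5, h(-7/3) = -8/3, h(-13/6) = -17/6, h(-2) = -3.
Sum = Δt · [h(-17/6) + h(-8/3) + h(-2.5) + ...].
Sum ≈ -2.58333.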